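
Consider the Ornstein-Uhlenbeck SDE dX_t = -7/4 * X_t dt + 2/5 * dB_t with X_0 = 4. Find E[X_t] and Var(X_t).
E[X_t] = 4*exp(-7*t/4); Var(X_t) = 8/175 - 8*exp(-7*t/2)/175

The OU SDE dX = -theta X dt + sigma dB admits the integrating factor exp(theta t): d(exp(theta t) X_t) = sigma exp(theta t) dB_t. Integrating from 0 to t:
  X_t = x_0 * exp(-theta t) + sigma * int_0^t exp(-theta (t-s)) dB_s.
The Itô integral has mean 0 and (by the Itô isometry) variance sigma^2 * int_0^t exp(-2 theta (t - s)) ds = sigma^2 * (1 - exp(-2 theta t)) / (2 theta).
With theta = 7/4, sigma = 2/5, x_0 = 4:
  E[X_t] = 4 * exp(-7/4 t) = 4*exp(-7*t/4)
  Var(X_t) = (2/5)^2 * (1 - exp(-2*7/4 t)) / (2 * 7/4) = 8/175 - 8*exp(-7*t/2)/175.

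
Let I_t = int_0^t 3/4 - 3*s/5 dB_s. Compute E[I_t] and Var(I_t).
E[I_t] = 0; Var(I_t) = 3*t*(16*t^2 - 60*t + 75)/400

The Itô integral of a deterministic integrand f(s) has mean 0 because each increment f(s) * (B_{s+ds} - B_s) has mean 0. By the Itô isometry:
  Var( int_0^t f(s) dB_s ) = E[ (int_0^t f(s) dB_s)^2 ] = int_0^t f(s)^2 ds.
Here f(s) = 3/4 - 3*s/5, so f(s)^2 = 9*(4*s - 5)^2/400. Integrate:
  int_0^t (9*(4*s - 5)^2/400) ds = 3*t*(16*t^2 - 60*t + 75)/400.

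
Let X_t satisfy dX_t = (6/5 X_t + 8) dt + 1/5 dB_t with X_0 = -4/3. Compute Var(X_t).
Var(X_t) = exp(12*t/5)/60 - 1/60

The variance V(t) = Var(X_t) satisfies V'(t) = 2 a V(t) + c^2 with V(0) = 0 (drift coefficient is linear in X, diffusion is constant). With a = 6/5, c = 1/5, the solution is
  V(t) = (c^2 / (2 a)) * (exp(2 a t) - 1)
       = ((1/5)^2 / (2*(6/5))) * (exp((12/5) t) - 1)
       = exp(12*t/5)/60 - 1/60.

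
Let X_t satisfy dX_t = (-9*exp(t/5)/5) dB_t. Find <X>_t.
<X>_t = 81*exp(2*t/5)/10 - 81/10

For an Itô process dX_t = a(t) dt + b(t) dB_t, the quadratic variation is <X>_t = int_0^t b(s)^2 ds (the drift term does not contribute). Here b(s) = -9*exp(s/5)/5, so
  b(s)^2 = 81*exp(2*s/5)/25.
Integrating from 0 to t:
  <X>_t = int_0^t (81*exp(2*s/5)/25) ds = 81*exp(2*t/5)/10 - 81/10.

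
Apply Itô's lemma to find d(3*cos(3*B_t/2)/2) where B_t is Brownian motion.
d(3*cos(3*B_t/2)/2) = (-27*cos(3*B_t/2)/16) dt + (-9*sin(3*B_t/2)/4) dB_t

Itô's formula for f(B_t) gives d f(B_t) = f'(B_t) dB_t + (1/2) f''(B_t) dt. Compute derivatives of f(x) = 3*cos(3*x/2)/2:
  f'(x)  = -9*sin(3*x/2)/4
  f''(x) = -27*cos(3*x/2)/8
Substitute x = B_t and multiply the f'' term by 1/2:
  drift     = (1/2) * (-27*cos(3*x/2)/8) evaluated at B_t = -27*cos(3*B_t/2)/16
  diffusion = (-9*sin(3*x/2)/4) evaluated at B_t = -9*sin(3*B_t/2)/4
Therefore d(3*cos(3*B_t/2)/2) = (-27*cos(3*B_t/2)/16) dt + (-9*sin(3*B_t/2)/4) dB_t.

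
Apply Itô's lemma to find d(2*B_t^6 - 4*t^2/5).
d(2*B_t^6 - 4*t^2/5) = (30*B_t^4 - 8*t/5) dt + (12*B_t^5) dB_t

Itô's formula for f(t, x): d f(t, B_t) = (f_t + (1/2) f_xx) dt + f_x dB_t. Compute partials of f(t, x) = -4*t^2/5 + 2*x^6:
  f_t(t,x)  = -8*t/5
  f_x(t,x)  = 12*x^5
  f_xx(t,x) = 60*x^4
Assemble drift = f_t + (1/2) f_xx = -8*t/5 + 30*x^4 and diffusion = f_x = 12*x^5. Substituting x = B_t:
  d(2*B_t^6 - 4*t^2/5) = (30*B_t^4 - 8*t/5) dt + (12*B_t^5) dB_t.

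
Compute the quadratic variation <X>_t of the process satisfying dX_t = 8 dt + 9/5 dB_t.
<X>_t = 81*t/25

For an Itô process dX_t = a(t) dt + b(t) dB_t, the quadratic variation is <X>_t = int_0^t b(s)^2 ds (the drift term does not contribute). Here b(s) = 9/5, so
  b(s)^2 = 81/25.
Integrating from 0 to t:
  <X>_t = int_0^t (81/25) ds = 81*t/25.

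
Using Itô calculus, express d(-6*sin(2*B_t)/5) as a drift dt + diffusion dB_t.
d(-6*sin(2*B_t)/5) = (12*sin(2*B_t)/5) dt + (-12*cos(2*B_t)/5) dB_t

Itô's formula for f(B_t) gives d f(B_t) = f'(B_t) dB_t + (1/2) f''(B_t) dt. Compute derivatives of f(x) = -6*sin(2*x)/5:
  f'(x)  = -12*cos(2*x)/5
  f''(x) = 24*sin(2*x)/5
Substitute x = B_t and multiply the f'' term by 1/2:
  drift     = (1/2) * (24*sin(2*x)/5) evaluated at B_t = 12*sin(2*B_t)/5
  diffusion = (-12*cos(2*x)/5) evaluated at B_t = -12*cos(2*B_t)/5
Therefore d(-6*sin(2*B_t)/5) = (12*sin(2*B_t)/5) dt + (-12*cos(2*B_t)/5) dB_t.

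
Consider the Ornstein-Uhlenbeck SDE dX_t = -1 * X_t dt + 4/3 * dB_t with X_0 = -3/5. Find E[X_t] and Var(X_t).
E[X_t] = -3*exp(-t)/5; Var(X_t) = 8/9 - 8*exp(-2*t)/9

The OU SDE dX = -theta X dt + sigma dB admits the integrating factor exp(theta t): d(exp(theta t) X_t) = sigma exp(theta t) dB_t. Integrating from 0 to t:
  X_t = x_0 * exp(-theta t) + sigma * int_0^t exp(-theta (t-s)) dB_s.
The Itô integral has mean 0 and (by the Itô isometry) variance sigma^2 * int_0^t exp(-2 theta (t - s)) ds = sigma^2 * (1 - exp(-2 theta t)) / (2 theta).
With theta = 1, sigma = 4/3, x_0 = -3/5:
  E[X_t] = -3/5 * exp(-1 t) = -3*exp(-t)/5
  Var(X_t) = (4/3)^2 * (1 - exp(-2*1 t)) / (2 * 1) = 8/9 - 8*exp(-2*t)/9.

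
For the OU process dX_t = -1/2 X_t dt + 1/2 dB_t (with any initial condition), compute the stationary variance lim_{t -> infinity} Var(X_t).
lim Var(X_t) = 1/4

The OU SDE dX = -theta X dt + sigma dB admits the integrating factor exp(theta t): d(exp(theta t) X_t) = sigma exp(theta t) dB_t. Integrating from 0 to t gives X_t = x_0 * exp(-theta t) + sigma * int_0^t exp(-theta (t-s)) dB_s for any initial x_0. The Itô integral has variance (by the Itô isometry) sigma^2 * int_0^t exp(-2 theta (t - s)) ds = sigma^2 * (1 - exp(-2 theta t)) / (2 theta), independent of x_0.
With theta = 1/2, sigma = 1/2:
  Var(X_t) = (1/2)^2 * (1 - exp(-2*1/2 t)) / (2 * 1/2) = (exp(t) - 1)*exp(-t)/4.
As t -> infinity, exp(-2*1/2 t) -> 0, so the stationary variance is sigma^2 / (2 theta) = 1/4.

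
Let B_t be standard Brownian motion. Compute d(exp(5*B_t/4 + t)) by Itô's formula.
d(exp(5*B_t/4 + t)) = (57*exp(5*B_t/4 + t)/32) dt + (5*exp(5*B_t/4 + t)/4) dB_t

Itô's formula for f(t, x): d f(t, B_t) = (f_t + (1/2) f_xx) dt + f_x dB_t. Compute partials of f(t, x) = exp(t + 5*x/4):
  f_t(t,x)  = exp(t + 5*x/4)
  f_x(t,x)  = 5*exp(t + 5*x/4)/4
  f_xx(t,x) = 25*exp(t + 5*x/4)/16
Assemble drift = f_t + (1/2) f_xx = 57*exp(t + 5*x/4)/32 and diffusion = f_x = 5*exp(t + 5*x/4)/4. Substituting x = B_t:
  d(exp(5*B_t/4 + t)) = (57*exp(5*B_t/4 + t)/32) dt + (5*exp(5*B_t/4 + t)/4) dB_t.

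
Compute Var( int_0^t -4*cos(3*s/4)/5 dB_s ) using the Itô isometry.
Var = 8*t/25 + 16*sin(3*t/2)/75

The Itô integral of a deterministic integrand f(s) has mean 0 because each increment f(s) * (B_{s+ds} - B_s) has mean 0. By the Itô isometry:
  Var( int_0^t f(s) dB_s ) = E[ (int_0^t f(s) dB_s)^2 ] = int_0^t f(s)^2 ds.
Here f(s) = -4*cos(3*s/4)/5, so f(s)^2 = 16*cos(3*s/4)^2/25. Integrate:
  int_0^t (16*cos(3*s/4)^2/25) ds = 8*t/25 + 16*sin(3*t/2)/75.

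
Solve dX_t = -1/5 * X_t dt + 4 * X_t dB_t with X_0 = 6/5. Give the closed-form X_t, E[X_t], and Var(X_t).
X_t = 6/5 * exp((-41/5) t + (4) B_t); E[X_t] = 6*exp(-t/5)/5; Var(X_t) = (36*exp(16*t) - 36)*exp(-2*t/5)/25

For GBM dX = mu X dt + sigma X dB with X_0 = x_0, apply Itô to Y = log X: dY = (mu - sigma^2/2) dt + sigma dB, so Y_t = log(x_0) + (mu - sigma^2/2) t + sigma B_t and hence X_t = x_0 * exp((mu - sigma^2/2) t + sigma B_t).
With mu = -1/5, sigma = 4, x_0 = 6/5, this gives:
  X_t = 6/5 * exp((-41/5) * t + (4) * B_t).
Since sigma*B_t ~ Normal(0, sigma^2 t), E[exp(sigma*B_t)] = exp(sigma^2 t / 2); so E[X_t] = x_0 * exp((mu - sigma^2/2) t) * exp(sigma^2 t / 2) = x_0 * exp(mu t) = 6*exp(-t/5)/5.
Var(X_t) = E[X_t^2] - (E[X_t])^2 = x_0^2 * exp(2 mu t) * (exp(sigma^2 t) - 1) = (36*exp(16*t) - 36)*exp(-2*t/5)/25.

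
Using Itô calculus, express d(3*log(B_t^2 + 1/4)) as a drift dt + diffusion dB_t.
d(3*log(B_t^2 + 1/4)) = (12*(1 - 4*B_t^2)/(4*B_t^2 + 1)^2) dt + (24*B_t/(4*B_t^2 + 1)) dB_t

Itô's formula for f(B_t) gives d f(B_t) = f'(B_t) dB_t + (1/2) f''(B_t) dt. Compute derivatives of f(x) = 3*log(x^2 + 1/4):
  f'(x)  = 24*x/(4*x^2 + 1)
  f''(x) = 24*(1 - 4*x^2)/(4*x^2 + 1)^2
Substitute x = B_t and multiply the f'' term by 1/2:
  drift     = (1/2) * (24*(1 - 4*x^2)/(4*x^2 + 1)^2) evaluated at B_t = 12*(1 - 4*B_t^2)/(4*B_t^2 + 1)^2
  diffusion = (24*x/(4*x^2 + 1)) evaluated at B_t = 24*B_t/(4*B_t^2 + 1)
Therefore d(3*log(B_t^2 + 1/4)) = (12*(1 - 4*B_t^2)/(4*B_t^2 + 1)^2) dt + (24*B_t/(4*B_t^2 + 1)) dB_t.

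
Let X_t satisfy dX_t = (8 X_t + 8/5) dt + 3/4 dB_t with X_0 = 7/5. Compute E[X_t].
E[X_t] = 8*exp(8*t)/5 - 1/5

Taking expectations and using E[dB_t] = 0, the mean m(t) = E[X_t] satisfies the ODE m'(t) = a m(t) + b with m(0) = x_0. With a = 8, b = 8/5, x_0 = 7/5, the solution is
  m(t) = x_0 * exp(a t) + (b/a) * (exp(a t) - 1)
       = (7/5) * exp(8 t) + ((8/5)/8) * (exp(8 t) - 1)
       = 8*exp(8*t)/5 - 1/5.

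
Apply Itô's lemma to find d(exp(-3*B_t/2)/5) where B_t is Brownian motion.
d(exp(-3*B_t/2)/5) = (9*exp(-3*B_t/2)/40) dt + (-3*exp(-3*B_t/2)/10) dB_t

Itô's formula for f(B_t) gives d f(B_t) = f'(B_t) dB_t + (1/2) f''(B_t) dt. Compute derivatives of f(x) = exp(-3*x/2)/5:
  f'(x)  = -3*exp(-3*x/2)/10
  f''(x) = 9*exp(-3*x/2)/20
Substitute x = B_t and multiply the f'' term by 1/2:
  drift     = (1/2) * (9*exp(-3*x/2)/20) evaluated at B_t = 9*exp(-3*B_t/2)/40
  diffusion = (-3*exp(-3*x/2)/10) evaluated at B_t = -3*exp(-3*B_t/2)/10
Therefore d(exp(-3*B_t/2)/5) = (9*exp(-3*B_t/2)/40) dt + (-3*exp(-3*B_t/2)/10) dB_t.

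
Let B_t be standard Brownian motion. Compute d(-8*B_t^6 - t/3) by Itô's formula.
d(-8*B_t^6 - t/3) = (-120*B_t^4 - 1/3) dt + (-48*B_t^5) dB_t

Itô's formula for f(t, x): d f(t, B_t) = (f_t + (1/2) f_xx) dt + f_x dB_t. Compute partials of f(t, x) = -t/3 - 8*x^6:
  f_t(t,x)  = -1/3
  f_x(t,x)  = -48*x^5
  f_xx(t,x) = -240*x^4
Assemble drift = f_t + (1/2) f_xx = -120*x^4 - 1/3 and diffusion = f_x = -48*x^5. Substituting x = B_t:
  d(-8*B_t^6 - t/3) = (-120*B_t^4 - 1/3) dt + (-48*B_t^5) dB_t.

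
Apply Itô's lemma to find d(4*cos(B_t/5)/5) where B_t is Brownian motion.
d(4*cos(B_t/5)/5) = (-2*cos(B_t/5)/125) dt + (-4*sin(B_t/5)/25) dB_t

Itô's formula for f(B_t) gives d f(B_t) = f'(B_t) dB_t + (1/2) f''(B_t) dt. Compute derivatives of f(x) = 4*cos(x/5)/5:
  f'(x)  = -4*sin(x/5)/25
  f''(x) = -4*cos(x/5)/125
Substitute x = B_t and multiply the f'' term by 1/2:
  drift     = (1/2) * (-4*cos(x/5)/125) evaluated at B_t = -2*cos(B_t/5)/125
  diffusion = (-4*sin(x/5)/25) evaluated at B_t = -4*sin(B_t/5)/25
Therefore d(4*cos(B_t/5)/5) = (-2*cos(B_t/5)/125) dt + (-4*sin(B_t/5)/25) dB_t.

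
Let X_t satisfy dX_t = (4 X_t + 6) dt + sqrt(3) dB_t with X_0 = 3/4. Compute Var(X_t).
Var(X_t) = 3*exp(8*t)/8 - 3/8

The variance V(t) = Var(X_t) satisfies V'(t) = 2 a V(t) + c^2 with V(0) = 0 (drift coefficient is linear in X, diffusion is constant). With a = 4, c = sqrt(3), the solution is
  V(t) = (c^2 / (2 a)) * (exp(2 a t) - 1)
       = (sqrt(3)^2 / (2*4)) * (exp(8 t) - 1)
       = 3*exp(8*t)/8 - 3/8.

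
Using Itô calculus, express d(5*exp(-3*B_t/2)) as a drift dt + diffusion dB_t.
d(5*exp(-3*B_t/2)) = (45*exp(-3*B_t/2)/8) dt + (-15*exp(-3*B_t/2)/2) dB_t

Itô's formula for f(B_t) gives d f(B_t) = f'(B_t) dB_t + (1/2) f''(B_t) dt. Compute derivatives of f(x) = 5*exp(-3*x/2):
  f'(x)  = -15*exp(-3*x/2)/2
  f''(x) = 45*exp(-3*x/2)/4
Substitute x = B_t and multiply the f'' term by 1/2:
  drift     = (1/2) * (45*exp(-3*x/2)/4) evaluated at B_t = 45*exp(-3*B_t/2)/8
  diffusion = (-15*exp(-3*x/2)/2) evaluated at B_t = -15*exp(-3*B_t/2)/2
Therefore d(5*exp(-3*B_t/2)) = (45*exp(-3*B_t/2)/8) dt + (-15*exp(-3*B_t/2)/2) dB_t.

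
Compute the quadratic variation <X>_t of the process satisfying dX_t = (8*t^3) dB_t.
<X>_t = 64*t^7/7

For an Itô process dX_t = a(t) dt + b(t) dB_t, the quadratic variation is <X>_t = int_0^t b(s)^2 ds (the drift term does not contribute). Here b(s) = 8*s^3, so
  b(s)^2 = 64*s^6.
Integrating from 0 to t:
  <X>_t = int_0^t (64*s^6) ds = 64*t^7/7.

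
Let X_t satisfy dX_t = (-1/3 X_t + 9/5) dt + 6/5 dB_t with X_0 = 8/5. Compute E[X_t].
E[X_t] = 27/5 - 19*exp(-t/3)/5

Taking expectations and using E[dB_t] = 0, the mean m(t) = E[X_t] satisfies the ODE m'(t) = a m(t) + b with m(0) = x_0. With a = -1/3, b = 9/5, x_0 = 8/5, the solution is
  m(t) = x_0 * exp(a t) + (b/a) * (exp(a t) - 1)
       = (8/5) * exp((-1/3) t) + ((9/5)/(-1/3)) * (exp((-1/3) t) - 1)
       = 27/5 - 19*exp(-t/3)/5.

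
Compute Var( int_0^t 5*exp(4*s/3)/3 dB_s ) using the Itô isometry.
Var = 25*exp(8*t/3)/24 - 25/24

The Itô integral of a deterministic integrand f(s) has mean 0 because each increment f(s) * (B_{s+ds} - B_s) has mean 0. By the Itô isometry:
  Var( int_0^t f(s) dB_s ) = E[ (int_0^t f(s) dB_s)^2 ] = int_0^t f(s)^2 ds.
Here f(s) = 5*exp(4*s/3)/3, so f(s)^2 = 25*exp(8*s/3)/9. Integrate:
  int_0^t (25*exp(8*s/3)/9) ds = 25*exp(8*t/3)/24 - 25/24.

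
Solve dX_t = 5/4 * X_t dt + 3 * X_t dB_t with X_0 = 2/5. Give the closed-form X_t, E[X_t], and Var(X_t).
X_t = 2/5 * exp((-13/4) t + (3) B_t); E[X_t] = 2*exp(5*t/4)/5; Var(X_t) = 4*(exp(9*t) - 1)*exp(5*t/2)/25

For GBM dX = mu X dt + sigma X dB with X_0 = x_0, apply Itô to Y = log X: dY = (mu - sigma^2/2) dt + sigma dB, so Y_t = log(x_0) + (mu - sigma^2/2) t + sigma B_t and hence X_t = x_0 * exp((mu - sigma^2/2) t + sigma B_t).
With mu = 5/4, sigma = 3, x_0 = 2/5, this gives:
  X_t = 2/5 * exp((-13/4) * t + (3) * B_t).
Since sigma*B_t ~ Normal(0, sigma^2 t), E[exp(sigma*B_t)] = exp(sigma^2 t / 2); so E[X_t] = x_0 * exp((mu - sigma^2/2) t) * exp(sigma^2 t / 2) = x_0 * exp(mu t) = 2*exp(5*t/4)/5.
Var(X_t) = E[X_t^2] - (E[X_t])^2 = x_0^2 * exp(2 mu t) * (exp(sigma^2 t) - 1) = 4*(exp(9*t) - 1)*exp(5*t/2)/25.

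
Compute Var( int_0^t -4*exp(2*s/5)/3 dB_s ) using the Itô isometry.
Var = 20*exp(4*t/5)/9 - 20/9

The Itô integral of a deterministic integrand f(s) has mean 0 because each increment f(s) * (B_{s+ds} - B_s) has mean 0. By the Itô isometry:
  Var( int_0^t f(s) dB_s ) = E[ (int_0^t f(s) dB_s)^2 ] = int_0^t f(s)^2 ds.
Here f(s) = -4*exp(2*s/5)/3, so f(s)^2 = 16*exp(4*s/5)/9. Integrate:
  int_0^t (16*exp(4*s/5)/9) ds = 20*exp(4*t/5)/9 - 20/9.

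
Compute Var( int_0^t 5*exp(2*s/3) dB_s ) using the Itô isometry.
Var = 75*exp(4*t/3)/4 - 75/4

The Itô integral of a deterministic integrand f(s) has mean 0 because each increment f(s) * (B_{s+ds} - B_s) has mean 0. By the Itô isometry:
  Var( int_0^t f(s) dB_s ) = E[ (int_0^t f(s) dB_s)^2 ] = int_0^t f(s)^2 ds.
Here f(s) = 5*exp(2*s/3), so f(s)^2 = 25*exp(4*s/3). Integrate:
  int_0^t (25*exp(4*s/3)) ds = 75*exp(4*t/3)/4 - 75/4.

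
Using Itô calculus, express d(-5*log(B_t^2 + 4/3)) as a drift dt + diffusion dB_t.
d(-5*log(B_t^2 + 4/3)) = (15*(3*B_t^2 - 4)/(3*B_t^2 + 4)^2) dt + (-30*B_t/(3*B_t^2 + 4)) dB_t

Itô's formula for f(B_t) gives d f(B_t) = f'(B_t) dB_t + (1/2) f''(B_t) dt. Compute derivatives of f(x) = -5*log(x^2 + 4/3):
  f'(x)  = -30*x/(3*x^2 + 4)
  f''(x) = 30*(3*x^2 - 4)/(3*x^2 + 4)^2
Substitute x = B_t and multiply the f'' term by 1/2:
  drift     = (1/2) * (30*(3*x^2 - 4)/(3*x^2 + 4)^2) evaluated at B_t = 15*(3*B_t^2 - 4)/(3*B_t^2 + 4)^2
  diffusion = (-30*x/(3*x^2 + 4)) evaluated at B_t = -30*B_t/(3*B_t^2 + 4)
Therefore d(-5*log(B_t^2 + 4/3)) = (15*(3*B_t^2 - 4)/(3*B_t^2 + 4)^2) dt + (-30*B_t/(3*B_t^2 + 4)) dB_t.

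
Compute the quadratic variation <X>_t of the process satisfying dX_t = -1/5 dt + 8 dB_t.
<X>_t = 64*t

For an Itô process dX_t = a(t) dt + b(t) dB_t, the quadratic variation is <X>_t = int_0^t b(s)^2 ds (the drift term does not contribute). Here b(s) = 8, so
  b(s)^2 = 64.
Integrating from 0 to t:
  <X>_t = int_0^t (64) ds = 64*t.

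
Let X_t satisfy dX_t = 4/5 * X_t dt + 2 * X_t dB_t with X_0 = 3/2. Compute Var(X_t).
Var(X_t) = 9*(exp(4*t) - 1)*exp(8*t/5)/4

For GBM dX = mu X dt + sigma X dB with X_0 = x_0, apply Itô to Y = log X: dY = (mu - sigma^2/2) dt + sigma dB, so Y_t = log(x_0) + (mu - sigma^2/2) t + sigma B_t and hence X_t = x_0 * exp((mu - sigma^2/2) t + sigma B_t).
With mu = 4/5, sigma = 2, x_0 = 3/2, this gives:
  X_t = 3/2 * exp((-6/5) * t + (2) * B_t).
Since sigma*B_t ~ Normal(0, sigma^2 t), E[exp(sigma*B_t)] = exp(sigma^2 t / 2); so E[X_t] = x_0 * exp((mu - sigma^2/2) t) * exp(sigma^2 t / 2) = x_0 * exp(mu t) = 3*exp(4*t/5)/2.
Var(X_t) = E[X_t^2] - (E[X_t])^2 = x_0^2 * exp(2 mu t) * (exp(sigma^2 t) - 1) = 9*(exp(4*t) - 1)*exp(8*t/5)/4.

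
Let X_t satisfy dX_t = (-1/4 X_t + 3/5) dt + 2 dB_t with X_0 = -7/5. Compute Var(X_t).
Var(X_t) = 8 - 8*exp(-t/2)

The variance V(t) = Var(X_t) satisfies V'(t) = 2 a V(t) + c^2 with V(0) = 0 (drift coefficient is linear in X, diffusion is constant). With a = -1/4, c = 2, the solution is
  V(t) = (c^2 / (2 a)) * (exp(2 a t) - 1)
       = (2^2 / (2*(-1/4))) * (exp((-1/2) t) - 1)
       = 8 - 8*exp(-t/2).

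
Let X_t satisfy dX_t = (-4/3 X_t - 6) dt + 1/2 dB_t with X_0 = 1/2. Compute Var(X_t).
Var(X_t) = 3/32 - 3*exp(-8*t/3)/32

The variance V(t) = Var(X_t) satisfies V'(t) = 2 a V(t) + c^2 with V(0) = 0 (drift coefficient is linear in X, diffusion is constant). With a = -4/3, c = 1/2, the solution is
  V(t) = (c^2 / (2 a)) * (exp(2 a t) - 1)
       = ((1/2)^2 / (2*(-4/3))) * (exp((-8/3) t) - 1)
       = 3/32 - 3*exp(-8*t/3)/32.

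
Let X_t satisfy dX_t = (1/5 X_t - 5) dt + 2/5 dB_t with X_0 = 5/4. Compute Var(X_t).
Var(X_t) = 2*exp(2*t/5)/5 - 2/5

The variance V(t) = Var(X_t) satisfies V'(t) = 2 a V(t) + c^2 with V(0) = 0 (drift coefficient is linear in X, diffusion is constant). With a = 1/5, c = 2/5, the solution is
  V(t) = (c^2 / (2 a)) * (exp(2 a t) - 1)
       = ((2/5)^2 / (2*(1/5))) * (exp((2/5) t) - 1)
       = 2*exp(2*t/5)/5 - 2/5.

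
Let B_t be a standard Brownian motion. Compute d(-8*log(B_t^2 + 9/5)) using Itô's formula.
d(-8*log(B_t^2 + 9/5)) = (40*(5*B_t^2 - 9)/(5*B_t^2 + 9)^2) dt + (-80*B_t/(5*B_t^2 + 9)) dB_t

Itô's formula for f(B_t) gives d f(B_t) = f'(B_t) dB_t + (1/2) f''(B_t) dt. Compute derivatives of f(x) = -8*log(x^2 + 9/5):
  f'(x)  = -80*x/(5*x^2 + 9)
  f''(x) = 80*(5*x^2 - 9)/(5*x^2 + 9)^2
Substitute x = B_t and multiply the f'' term by 1/2:
  drift     = (1/2) * (80*(5*x^2 - 9)/(5*x^2 + 9)^2) evaluated at B_t = 40*(5*B_t^2 - 9)/(5*B_t^2 + 9)^2
  diffusion = (-80*x/(5*x^2 + 9)) evaluated at B_t = -80*B_t/(5*B_t^2 + 9)
Therefore d(-8*log(B_t^2 + 9/5)) = (40*(5*B_t^2 - 9)/(5*B_t^2 + 9)^2) dt + (-80*B_t/(5*B_t^2 + 9)) dB_t.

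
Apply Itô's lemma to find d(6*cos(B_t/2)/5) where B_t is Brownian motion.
d(6*cos(B_t/2)/5) = (-3*cos(B_t/2)/20) dt + (-3*sin(B_t/2)/5) dB_t

Itô's formula for f(B_t) gives d f(B_t) = f'(B_t) dB_t + (1/2) f''(B_t) dt. Compute derivatives of f(x) = 6*cos(x/2)/5:
  f'(x)  = -3*sin(x/2)/5
  f''(x) = -3*cos(x/2)/10
Substitute x = B_t and multiply the f'' term by 1/2:
  drift     = (1/2) * (-3*cos(x/2)/10) evaluated at B_t = -3*cos(B_t/2)/20
  diffusion = (-3*sin(x/2)/5) evaluated at B_t = -3*sin(B_t/2)/5
Therefore d(6*cos(B_t/2)/5) = (-3*cos(B_t/2)/20) dt + (-3*sin(B_t/2)/5) dB_t.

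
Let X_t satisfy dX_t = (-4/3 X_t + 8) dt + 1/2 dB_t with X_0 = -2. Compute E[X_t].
E[X_t] = 6 - 8*exp(-4*t/3)

Taking expectations and using E[dB_t] = 0, the mean m(t) = E[X_t] satisfies the ODE m'(t) = a m(t) + b with m(0) = x_0. With a = -4/3, b = 8, x_0 = -2, the solution is
  m(t) = x_0 * exp(a t) + (b/a) * (exp(a t) - 1)
       = (-2) * exp((-4/3) t) + (8/(-4/3)) * (exp((-4/3) t) - 1)
       = 6 - 8*exp(-4*t/3).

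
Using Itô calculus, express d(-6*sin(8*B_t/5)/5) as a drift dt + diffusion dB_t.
d(-6*sin(8*B_t/5)/5) = (192*sin(8*B_t/5)/125) dt + (-48*cos(8*B_t/5)/25) dB_t

Itô's formula for f(B_t) gives d f(B_t) = f'(B_t) dB_t + (1/2) f''(B_t) dt. Compute derivatives of f(x) = -6*sin(8*x/5)/5:
  f'(x)  = -48*cos(8*x/5)/25
  f''(x) = 384*sin(8*x/5)/125
Substitute x = B_t and multiply the f'' term by 1/2:
  drift     = (1/2) * (384*sin(8*x/5)/125) evaluated at B_t = 192*sin(8*B_t/5)/125
  diffusion = (-48*cos(8*x/5)/25) evaluated at B_t = -48*cos(8*B_t/5)/25
Therefore d(-6*sin(8*B_t/5)/5) = (192*sin(8*B_t/5)/125) dt + (-48*cos(8*B_t/5)/25) dB_t.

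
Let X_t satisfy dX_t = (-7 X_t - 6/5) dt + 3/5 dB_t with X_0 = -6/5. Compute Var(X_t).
Var(X_t) = 9/350 - 9*exp(-14*t)/350

The variance V(t) = Var(X_t) satisfies V'(t) = 2 a V(t) + c^2 with V(0) = 0 (drift coefficient is linear in X, diffusion is constant). With a = -7, c = 3/5, the solution is
  V(t) = (c^2 / (2 a)) * (exp(2 a t) - 1)
       = ((3/5)^2 / (2*(-7))) * (exp((-14) t) - 1)
       = 9/350 - 9*exp(-14*t)/350.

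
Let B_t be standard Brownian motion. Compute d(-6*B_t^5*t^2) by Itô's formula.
d(-6*B_t^5*t^2) = (12*B_t^3*t*(-B_t^2 - 5*t)) dt + (-30*B_t^4*t^2) dB_t

Itô's formula for f(t, x): d f(t, B_t) = (f_t + (1/2) f_xx) dt + f_x dB_t. Compute partials of f(t, x) = -6*t^2*x^5:
  f_t(t,x)  = -12*t*x^5
  f_x(t,x)  = -30*t^2*x^4
  f_xx(t,x) = -120*t^2*x^3
Assemble drift = f_t + (1/2) f_xx = 12*t*x^3*(-5*t - x^2) and diffusion = f_x = -30*t^2*x^4. Substituting x = B_t:
  d(-6*B_t^5*t^2) = (12*B_t^3*t*(-B_t^2 - 5*t)) dt + (-30*B_t^4*t^2) dB_t.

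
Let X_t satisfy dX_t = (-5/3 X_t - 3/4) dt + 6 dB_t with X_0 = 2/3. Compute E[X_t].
E[X_t] = -9/20 + 67*exp(-5*t/3)/60

Taking expectations and using E[dB_t] = 0, the mean m(t) = E[X_t] satisfies the ODE m'(t) = a m(t) + b with m(0) = x_0. With a = -5/3, b = -3/4, x_0 = 2/3, the solution is
  m(t) = x_0 * exp(a t) + (b/a) * (exp(a t) - 1)
       = (2/3) * exp((-5/3) t) + ((-3/4)/(-5/3)) * (exp((-5/3) t) - 1)
       = -9/20 + 67*exp(-5*t/3)/60.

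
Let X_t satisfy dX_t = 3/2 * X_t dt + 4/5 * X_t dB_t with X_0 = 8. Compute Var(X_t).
Var(X_t) = 64*(exp(16*t/25) - 1)*exp(3*t)

For GBM dX = mu X dt + sigma X dB with X_0 = x_0, apply Itô to Y = log X: dY = (mu - sigma^2/2) dt + sigma dB, so Y_t = log(x_0) + (mu - sigma^2/2) t + sigma B_t and hence X_t = x_0 * exp((mu - sigma^2/2) t + sigma B_t).
With mu = 3/2, sigma = 4/5, x_0 = 8, this gives:
  X_t = 8 * exp((59/50) * t + (4/5) * B_t).
Since sigma*B_t ~ Normal(0, sigma^2 t), E[exp(sigma*B_t)] = exp(sigma^2 t / 2); so E[X_t] = x_0 * exp((mu - sigma^2/2) t) * exp(sigma^2 t / 2) = x_0 * exp(mu t) = 8*exp(3*t/2).
Var(X_t) = E[X_t^2] - (E[X_t])^2 = x_0^2 * exp(2 mu t) * (exp(sigma^2 t) - 1) = 64*(exp(16*t/25) - 1)*exp(3*t).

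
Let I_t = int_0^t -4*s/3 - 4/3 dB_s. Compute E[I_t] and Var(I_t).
E[I_t] = 0; Var(I_t) = 16*t*(t^2 + 3*t + 3)/27

The Itô integral of a deterministic integrand f(s) has mean 0 because each increment f(s) * (B_{s+ds} - B_s) has mean 0. By the Itô isometry:
  Var( int_0^t f(s) dB_s ) = E[ (int_0^t f(s) dB_s)^2 ] = int_0^t f(s)^2 ds.
Here f(s) = -4*s/3 - 4/3, so f(s)^2 = 16*(s + 1)^2/9. Integrate:
  int_0^t (16*(s + 1)^2/9) ds = 16*t*(t^2 + 3*t + 3)/27.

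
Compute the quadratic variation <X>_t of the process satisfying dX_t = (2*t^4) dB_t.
<X>_t = 4*t^9/9

For an Itô process dX_t = a(t) dt + b(t) dB_t, the quadratic variation is <X>_t = int_0^t b(s)^2 ds (the drift term does not contribute). Here b(s) = 2*s^4, so
  b(s)^2 = 4*s^8.
Integrating from 0 to t:
  <X>_t = int_0^t (4*s^8) ds = 4*t^9/9.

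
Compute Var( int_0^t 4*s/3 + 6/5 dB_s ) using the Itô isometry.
Var = 4*t*(100*t^2 + 270*t + 243)/675

The Itô integral of a deterministic integrand f(s) has mean 0 because each increment f(s) * (B_{s+ds} - B_s) has mean 0. By the Itô isometry:
  Var( int_0^t f(s) dB_s ) = E[ (int_0^t f(s) dB_s)^2 ] = int_0^t f(s)^2 ds.
Here f(s) = 4*s/3 + 6/5, so f(s)^2 = 4*(10*s + 9)^2/225. Integrate:
  int_0^t (4*(10*s + 9)^2/225) ds = 4*t*(100*t^2 + 270*t + 243)/675.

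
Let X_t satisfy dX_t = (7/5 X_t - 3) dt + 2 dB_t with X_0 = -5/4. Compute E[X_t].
E[X_t] = 15/7 - 95*exp(7*t/5)/28

Taking expectations and using E[dB_t] = 0, the mean m(t) = E[X_t] satisfies the ODE m'(t) = a m(t) + b with m(0) = x_0. With a = 7/5, b = -3, x_0 = -5/4, the solution is
  m(t) = x_0 * exp(a t) + (b/a) * (exp(a t) - 1)
       = (-5/4) * exp((7/5) t) + ((-3)/(7/5)) * (exp((7/5) t) - 1)
       = 15/7 - 95*exp(7*t/5)/28.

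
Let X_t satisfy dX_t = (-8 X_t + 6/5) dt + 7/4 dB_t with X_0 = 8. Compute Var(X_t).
Var(X_t) = 49/256 - 49*exp(-16*t)/256

The variance V(t) = Var(X_t) satisfies V'(t) = 2 a V(t) + c^2 with V(0) = 0 (drift coefficient is linear in X, diffusion is constant). With a = -8, c = 7/4, the solution is
  V(t) = (c^2 / (2 a)) * (exp(2 a t) - 1)
       = ((7/4)^2 / (2*(-8))) * (exp((-16) t) - 1)
       = 49/256 - 49*exp(-16*t)/256.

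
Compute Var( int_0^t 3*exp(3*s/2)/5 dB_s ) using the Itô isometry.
Var = 3*exp(3*t)/25 - 3/25

The Itô integral of a deterministic integrand f(s) has mean 0 because each increment f(s) * (B_{s+ds} - B_s) has mean 0. By the Itô isometry:
  Var( int_0^t f(s) dB_s ) = E[ (int_0^t f(s) dB_s)^2 ] = int_0^t f(s)^2 ds.
Here f(s) = 3*exp(3*s/2)/5, so f(s)^2 = 9*exp(3*s)/25. Integrate:
  int_0^t (9*exp(3*s)/25) ds = 3*exp(3*t)/25 - 3/25.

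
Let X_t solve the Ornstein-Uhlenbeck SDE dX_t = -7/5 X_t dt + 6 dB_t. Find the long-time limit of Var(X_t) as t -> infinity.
lim Var(X_t) = 90/7

The OU SDE dX = -theta X dt + sigma dB admits the integrating factor exp(theta t): d(exp(theta t) X_t) = sigma exp(theta t) dB_t. Integrating from 0 to t gives X_t = x_0 * exp(-theta t) + sigma * int_0^t exp(-theta (t-s)) dB_s for any initial x_0. The Itô integral has variance (by the Itô isometry) sigma^2 * int_0^t exp(-2 theta (t - s)) ds = sigma^2 * (1 - exp(-2 theta t)) / (2 theta), independent of x_0.
With theta = 7/5, sigma = 6:
  Var(X_t) = (6)^2 * (1 - exp(-2*7/5 t)) / (2 * 7/5) = 90/7 - 90*exp(-14*t/5)/7.
As t -> infinity, exp(-2*7/5 t) -> 0, so the stationary variance is sigma^2 / (2 theta) = 90/7.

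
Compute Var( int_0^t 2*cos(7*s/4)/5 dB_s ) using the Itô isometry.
Var = 2*t/25 + 4*sin(7*t/2)/175

The Itô integral of a deterministic integrand f(s) has mean 0 because each increment f(s) * (B_{s+ds} - B_s) has mean 0. By the Itô isometry:
  Var( int_0^t f(s) dB_s ) = E[ (int_0^t f(s) dB_s)^2 ] = int_0^t f(s)^2 ds.
Here f(s) = 2*cos(7*s/4)/5, so f(s)^2 = 4*cos(7*s/4)^2/25. Integrate:
  int_0^t (4*cos(7*s/4)^2/25) ds = 2*t/25 + 4*sin(7*t/2)/175.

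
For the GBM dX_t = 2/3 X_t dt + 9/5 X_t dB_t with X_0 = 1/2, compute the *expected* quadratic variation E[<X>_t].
E[<X>_t] = 243*exp(343*t/75)/1372 - 243/1372

<X>_t = int_0^t ((9/5) * X_s)^2 ds. Taking expectation inside the integral: E[<X>_t] = (9/5)^2 * int_0^t E[X_s^2] ds. For GBM, E[X_s^2] = x_0^2 * exp((2 mu + sigma^2) s). Integrating:
  E[<X>_t] = (9/5)^2 * (1/2)^2 * (exp((2*(2/3) + (9/5)^2) t) - 1) / (2*(2/3) + (9/5)^2)
           = (9/5)^2 * (1/2)^2 * (exp((343/75) t) - 1) / (343/75) = 243*exp(343*t/75)/1372 - 243/1372.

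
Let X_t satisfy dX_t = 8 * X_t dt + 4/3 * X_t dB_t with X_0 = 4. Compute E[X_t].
E[X_t] = 4*exp(8*t)

For GBM dX = mu X dt + sigma X dB with X_0 = x_0, apply Itô to Y = log X: dY = (mu - sigma^2/2) dt + sigma dB, so Y_t = log(x_0) + (mu - sigma^2/2) t + sigma B_t and hence X_t = x_0 * exp((mu - sigma^2/2) t + sigma B_t).
With mu = 8, sigma = 4/3, x_0 = 4, this gives:
  X_t = 4 * exp((64/9) * t + (4/3) * B_t).
Since sigma*B_t ~ Normal(0, sigma^2 t), E[exp(sigma*B_t)] = exp(sigma^2 t / 2); so E[X_t] = x_0 * exp((mu - sigma^2/2) t) * exp(sigma^2 t / 2) = x_0 * exp(mu t) = 4*exp(8*t).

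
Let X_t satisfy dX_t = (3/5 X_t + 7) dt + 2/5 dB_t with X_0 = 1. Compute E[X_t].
E[X_t] = 38*exp(3*t/5)/3 - 35/3

Taking expectations and using E[dB_t] = 0, the mean m(t) = E[X_t] satisfies the ODE m'(t) = a m(t) + b with m(0) = x_0. With a = 3/5, b = 7, x_0 = 1, the solution is
  m(t) = x_0 * exp(a t) + (b/a) * (exp(a t) - 1)
       = 1 * exp((3/5) t) + (7/(3/5)) * (exp((3/5) t) - 1)
       = 38*exp(3*t/5)/3 - 35/3.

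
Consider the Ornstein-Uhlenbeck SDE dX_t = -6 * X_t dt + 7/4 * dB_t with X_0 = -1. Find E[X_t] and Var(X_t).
E[X_t] = -exp(-6*t); Var(X_t) = 49/192 - 49*exp(-12*t)/192

The OU SDE dX = -theta X dt + sigma dB admits the integrating factor exp(theta t): d(exp(theta t) X_t) = sigma exp(theta t) dB_t. Integrating from 0 to t:
  X_t = x_0 * exp(-theta t) + sigma * int_0^t exp(-theta (t-s)) dB_s.
The Itô integral has mean 0 and (by the Itô isometry) variance sigma^2 * int_0^t exp(-2 theta (t - s)) ds = sigma^2 * (1 - exp(-2 theta t)) / (2 theta).
With theta = 6, sigma = 7/4, x_0 = -1:
  E[X_t] = -1 * exp(-6 t) = -exp(-6*t)
  Var(X_t) = (7/4)^2 * (1 - exp(-2*6 t)) / (2 * 6) = 49/192 - 49*exp(-12*t)/192.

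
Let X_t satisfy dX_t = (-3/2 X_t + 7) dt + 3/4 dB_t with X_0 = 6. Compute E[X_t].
E[X_t] = 14/3 + 4*exp(-3*t/2)/3

Taking expectations and using E[dB_t] = 0, the mean m(t) = E[X_t] satisfies the ODE m'(t) = a m(t) + b with m(0) = x_0. With a = -3/2, b = 7, x_0 = 6, the solution is
  m(t) = x_0 * exp(a t) + (b/a) * (exp(a t) - 1)
       = 6 * exp((-3/2) t) + (7/(-3/2)) * (exp((-3/2) t) - 1)
       = 14/3 + 4*exp(-3*t/2)/3.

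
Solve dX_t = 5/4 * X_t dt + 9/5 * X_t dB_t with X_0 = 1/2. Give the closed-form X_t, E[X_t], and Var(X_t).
X_t = 1/2 * exp((-37/100) t + (9/5) B_t); E[X_t] = exp(5*t/4)/2; Var(X_t) = (exp(81*t/25) - 1)*exp(5*t/2)/4

For GBM dX = mu X dt + sigma X dB with X_0 = x_0, apply Itô to Y = log X: dY = (mu - sigma^2/2) dt + sigma dB, so Y_t = log(x_0) + (mu - sigma^2/2) t + sigma B_t and hence X_t = x_0 * exp((mu - sigma^2/2) t + sigma B_t).
With mu = 5/4, sigma = 9/5, x_0 = 1/2, this gives:
  X_t = 1/2 * exp((-37/100) * t + (9/5) * B_t).
Since sigma*B_t ~ Normal(0, sigma^2 t), E[exp(sigma*B_t)] = exp(sigma^2 t / 2); so E[X_t] = x_0 * exp((mu - sigma^2/2) t) * exp(sigma^2 t / 2) = x_0 * exp(mu t) = exp(5*t/4)/2.
Var(X_t) = E[X_t^2] - (E[X_t])^2 = x_0^2 * exp(2 mu t) * (exp(sigma^2 t) - 1) = (exp(81*t/25) - 1)*exp(5*t/2)/4.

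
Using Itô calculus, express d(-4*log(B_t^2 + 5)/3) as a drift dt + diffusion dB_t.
d(-4*log(B_t^2 + 5)/3) = (4*(B_t^2 - 5)/(3*(B_t^2 + 5)^2)) dt + (-8*B_t/(3*B_t^2 + 15)) dB_t

Itô's formula for f(B_t) gives d f(B_t) = f'(B_t) dB_t + (1/2) f''(B_t) dt. Compute derivatives of f(x) = -4*log(x^2 + 5)/3:
  f'(x)  = -8*x/(3*x^2 + 15)
  f''(x) = 8*(x^2 - 5)/(3*(x^2 + 5)^2)
Substitute x = B_t and multiply the f'' term by 1/2:
  drift     = (1/2) * (8*(x^2 - 5)/(3*(x^2 + 5)^2)) evaluated at B_t = 4*(B_t^2 - 5)/(3*(B_t^2 + 5)^2)
  diffusion = (-8*x/(3*x^2 + 15)) evaluated at B_t = -8*B_t/(3*B_t^2 + 15)
Therefore d(-4*log(B_t^2 + 5)/3) = (4*(B_t^2 - 5)/(3*(B_t^2 + 5)^2)) dt + (-8*B_t/(3*B_t^2 + 15)) dB_t.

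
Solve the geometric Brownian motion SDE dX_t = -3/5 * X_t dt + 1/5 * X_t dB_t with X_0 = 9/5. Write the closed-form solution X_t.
X_t = 9/5 * exp((-31/50) * t + (1/5) * B_t)

For GBM dX = mu X dt + sigma X dB with X_0 = x_0, apply Itô to Y = log X: dY = (mu - sigma^2/2) dt + sigma dB, so Y_t = log(x_0) + (mu - sigma^2/2) t + sigma B_t and hence X_t = x_0 * exp((mu - sigma^2/2) t + sigma B_t).
With mu = -3/5, sigma = 1/5, x_0 = 9/5, this gives:
  X_t = 9/5 * exp((-31/50) * t + (1/5) * B_t).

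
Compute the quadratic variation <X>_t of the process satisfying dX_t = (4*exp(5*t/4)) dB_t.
<X>_t = 32*exp(5*t/2)/5 - 32/5

For an Itô process dX_t = a(t) dt + b(t) dB_t, the quadratic variation is <X>_t = int_0^t b(s)^2 ds (the drift term does not contribute). Here b(s) = 4*exp(5*s/4), so
  b(s)^2 = 16*exp(5*s/2).
Integrating from 0 to t:
  <X>_t = int_0^t (16*exp(5*s/2)) ds = 32*exp(5*t/2)/5 - 32/5.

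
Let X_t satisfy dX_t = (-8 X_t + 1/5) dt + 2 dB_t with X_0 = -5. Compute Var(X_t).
Var(X_t) = 1/4 - exp(-16*t)/4

The variance V(t) = Var(X_t) satisfies V'(t) = 2 a V(t) + c^2 with V(0) = 0 (drift coefficient is linear in X, diffusion is constant). With a = -8, c = 2, the solution is
  V(t) = (c^2 / (2 a)) * (exp(2 a t) - 1)
       = (2^2 / (2*(-8))) * (exp((-16) t) - 1)
       = 1/4 - exp(-16*t)/4.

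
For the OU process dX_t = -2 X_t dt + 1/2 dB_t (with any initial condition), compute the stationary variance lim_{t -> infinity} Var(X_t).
lim Var(X_t) = 1/16

The OU SDE dX = -theta X dt + sigma dB admits the integrating factor exp(theta t): d(exp(theta t) X_t) = sigma exp(theta t) dB_t. Integrating from 0 to t gives X_t = x_0 * exp(-theta t) + sigma * int_0^t exp(-theta (t-s)) dB_s for any initial x_0. The Itô integral has variance (by the Itô isometry) sigma^2 * int_0^t exp(-2 theta (t - s)) ds = sigma^2 * (1 - exp(-2 theta t)) / (2 theta), independent of x_0.
With theta = 2, sigma = 1/2:
  Var(X_t) = (1/2)^2 * (1 - exp(-2*2 t)) / (2 * 2) = 1/16 - exp(-4*t)/16.
As t -> infinity, exp(-2*2 t) -> 0, so the stationary variance is sigma^2 / (2 theta) = 1/16.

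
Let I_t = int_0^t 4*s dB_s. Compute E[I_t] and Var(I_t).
E[I_t] = 0; Var(I_t) = 16*t^3/3

The Itô integral of a deterministic integrand f(s) has mean 0 because each increment f(s) * (B_{s+ds} - B_s) has mean 0. By the Itô isometry:
  Var( int_0^t f(s) dB_s ) = E[ (int_0^t f(s) dB_s)^2 ] = int_0^t f(s)^2 ds.
Here f(s) = 4*s, so f(s)^2 = 16*s^2. Integrate:
  int_0^t (16*s^2) ds = 16*t^3/3.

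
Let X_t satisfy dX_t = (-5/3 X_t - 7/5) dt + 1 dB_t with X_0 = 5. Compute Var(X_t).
Var(X_t) = 3/10 - 3*exp(-10*t/3)/10

The variance V(t) = Var(X_t) satisfies V'(t) = 2 a V(t) + c^2 with V(0) = 0 (drift coefficient is linear in X, diffusion is constant). With a = -5/3, c = 1, the solution is
  V(t) = (c^2 / (2 a)) * (exp(2 a t) - 1)
       = (1^2 / (2*(-5/3))) * (exp((-10/3) t) - 1)
       = 3/10 - 3*exp(-10*t/3)/10.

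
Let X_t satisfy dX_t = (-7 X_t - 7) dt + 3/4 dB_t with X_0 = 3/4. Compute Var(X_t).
Var(X_t) = 9/224 - 9*exp(-14*t)/224

The variance V(t) = Var(X_t) satisfies V'(t) = 2 a V(t) + c^2 with V(0) = 0 (drift coefficient is linear in X, diffusion is constant). With a = -7, c = 3/4, the solution is
  V(t) = (c^2 / (2 a)) * (exp(2 a t) - 1)
       = ((3/4)^2 / (2*(-7))) * (exp((-14) t) - 1)
       = 9/224 - 9*exp(-14*t)/224.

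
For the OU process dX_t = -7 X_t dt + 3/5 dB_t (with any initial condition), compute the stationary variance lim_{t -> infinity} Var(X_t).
lim Var(X_t) = 9/350

The OU SDE dX = -theta X dt + sigma dB admits the integrating factor exp(theta t): d(exp(theta t) X_t) = sigma exp(theta t) dB_t. Integrating from 0 to t gives X_t = x_0 * exp(-theta t) + sigma * int_0^t exp(-theta (t-s)) dB_s for any initial x_0. The Itô integral has variance (by the Itô isometry) sigma^2 * int_0^t exp(-2 theta (t - s)) ds = sigma^2 * (1 - exp(-2 theta t)) / (2 theta), independent of x_0.
With theta = 7, sigma = 3/5:
  Var(X_t) = (3/5)^2 * (1 - exp(-2*7 t)) / (2 * 7) = 9/350 - 9*exp(-14*t)/350.
As t -> infinity, exp(-2*7 t) -> 0, so the stationary variance is sigma^2 / (2 theta) = 9/350.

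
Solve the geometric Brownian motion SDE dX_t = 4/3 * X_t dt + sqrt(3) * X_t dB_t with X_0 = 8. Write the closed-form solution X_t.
X_t = 8 * exp((-1/6) * t + (sqrt(3)) * B_t)

For GBM dX = mu X dt + sigma X dB with X_0 = x_0, apply Itô to Y = log X: dY = (mu - sigma^2/2) dt + sigma dB, so Y_t = log(x_0) + (mu - sigma^2/2) t + sigma B_t and hence X_t = x_0 * exp((mu - sigma^2/2) t + sigma B_t).
With mu = 4/3, sigma = sqrt(3), x_0 = 8, this gives:
  X_t = 8 * exp((-1/6) * t + (sqrt(3)) * B_t).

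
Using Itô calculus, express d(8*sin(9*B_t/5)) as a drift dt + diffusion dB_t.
d(8*sin(9*B_t/5)) = (-324*sin(9*B_t/5)/25) dt + (72*cos(9*B_t/5)/5) dB_t

Itô's formula for f(B_t) gives d f(B_t) = f'(B_t) dB_t + (1/2) f''(B_t) dt. Compute derivatives of f(x) = 8*sin(9*x/5):
  f'(x)  = 72*cos(9*x/5)/5
  f''(x) = -648*sin(9*x/5)/25
Substitute x = B_t and multiply the f'' term by 1/2:
  drift     = (1/2) * (-648*sin(9*x/5)/25) evaluated at B_t = -324*sin(9*B_t/5)/25
  diffusion = (72*cos(9*x/5)/5) evaluated at B_t = 72*cos(9*B_t/5)/5
Therefore d(8*sin(9*B_t/5)) = (-324*sin(9*B_t/5)/25) dt + (72*cos(9*B_t/5)/5) dB_t.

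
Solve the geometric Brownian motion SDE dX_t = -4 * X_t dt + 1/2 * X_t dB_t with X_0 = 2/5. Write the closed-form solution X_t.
X_t = 2/5 * exp((-33/8) * t + (1/2) * B_t)

For GBM dX = mu X dt + sigma X dB with X_0 = x_0, apply Itô to Y = log X: dY = (mu - sigma^2/2) dt + sigma dB, so Y_t = log(x_0) + (mu - sigma^2/2) t + sigma B_t and hence X_t = x_0 * exp((mu - sigma^2/2) t + sigma B_t).
With mu = -4, sigma = 1/2, x_0 = 2/5, this gives:
  X_t = 2/5 * exp((-33/8) * t + (1/2) * B_t).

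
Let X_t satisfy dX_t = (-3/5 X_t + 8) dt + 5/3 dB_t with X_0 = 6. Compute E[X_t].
E[X_t] = 40/3 - 22*exp(-3*t/5)/3

Taking expectations and using E[dB_t] = 0, the mean m(t) = E[X_t] satisfies the ODE m'(t) = a m(t) + b with m(0) = x_0. With a = -3/5, b = 8, x_0 = 6, the solution is
  m(t) = x_0 * exp(a t) + (b/a) * (exp(a t) - 1)
       = 6 * exp((-3/5) t) + (8/(-3/5)) * (exp((-3/5) t) - 1)
       = 40/3 - 22*exp(-3*t/5)/3.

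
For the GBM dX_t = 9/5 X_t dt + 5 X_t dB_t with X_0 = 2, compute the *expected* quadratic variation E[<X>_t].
E[<X>_t] = 500*exp(143*t/5)/143 - 500/143

<X>_t = int_0^t (5 * X_s)^2 ds. Taking expectation inside the integral: E[<X>_t] = 5^2 * int_0^t E[X_s^2] ds. For GBM, E[X_s^2] = x_0^2 * exp((2 mu + sigma^2) s). Integrating:
  E[<X>_t] = 5^2 * 2^2 * (exp((2*(9/5) + 5^2) t) - 1) / (2*(9/5) + 5^2)
           = 5^2 * 2^2 * (exp((143/5) t) - 1) / (143/5) = 500*exp(143*t/5)/143 - 500/143.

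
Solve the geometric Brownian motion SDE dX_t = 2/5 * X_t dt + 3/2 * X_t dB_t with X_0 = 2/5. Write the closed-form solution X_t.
X_t = 2/5 * exp((-29/40) * t + (3/2) * B_t)

For GBM dX = mu X dt + sigma X dB with X_0 = x_0, apply Itô to Y = log X: dY = (mu - sigma^2/2) dt + sigma dB, so Y_t = log(x_0) + (mu - sigma^2/2) t + sigma B_t and hence X_t = x_0 * exp((mu - sigma^2/2) t + sigma B_t).
With mu = 2/5, sigma = 3/2, x_0 = 2/5, this gives:
  X_t = 2/5 * exp((-29/40) * t + (3/2) * B_t).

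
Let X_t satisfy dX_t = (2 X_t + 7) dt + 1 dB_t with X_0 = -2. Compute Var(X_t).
Var(X_t) = exp(4*t)/4 - 1/4

The variance V(t) = Var(X_t) satisfies V'(t) = 2 a V(t) + c^2 with V(0) = 0 (drift coefficient is linear in X, diffusion is constant). With a = 2, c = 1, the solution is
  V(t) = (c^2 / (2 a)) * (exp(2 a t) - 1)
       = (1^2 / (2*2)) * (exp(4 t) - 1)
       = exp(4*t)/4 - 1/4.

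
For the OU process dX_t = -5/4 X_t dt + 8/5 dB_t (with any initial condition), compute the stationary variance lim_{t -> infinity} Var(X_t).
lim Var(X_t) = 128/125

The OU SDE dX = -theta X dt + sigma dB admits the integrating factor exp(theta t): d(exp(theta t) X_t) = sigma exp(theta t) dB_t. Integrating from 0 to t gives X_t = x_0 * exp(-theta t) + sigma * int_0^t exp(-theta (t-s)) dB_s for any initial x_0. The Itô integral has variance (by the Itô isometry) sigma^2 * int_0^t exp(-2 theta (t - s)) ds = sigma^2 * (1 - exp(-2 theta t)) / (2 theta), independent of x_0.
With theta = 5/4, sigma = 8/5:
  Var(X_t) = (8/5)^2 * (1 - exp(-2*5/4 t)) / (2 * 5/4) = 128/125 - 128*exp(-5*t/2)/125.
As t -> infinity, exp(-2*5/4 t) -> 0, so the stationary variance is sigma^2 / (2 theta) = 128/125.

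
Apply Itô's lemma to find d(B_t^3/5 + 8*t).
d(B_t^3/5 + 8*t) = (3*B_t/5 + 8) dt + (3*B_t^2/5) dB_t

Itô's formula for f(t, x): d f(t, B_t) = (f_t + (1/2) f_xx) dt + f_x dB_t. Compute partials of f(t, x) = 8*t + x^3/5:
  f_t(t,x)  = 8
  f_x(t,x)  = 3*x^2/5
  f_xx(t,x) = 6*x/5
Assemble drift = f_t + (1/2) f_xx = 3*x/5 + 8 and diffusion = f_x = 3*x^2/5. Substituting x = B_t:
  d(B_t^3/5 + 8*t) = (3*B_t/5 + 8) dt + (3*B_t^2/5) dB_t.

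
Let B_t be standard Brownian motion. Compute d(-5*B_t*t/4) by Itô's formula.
d(-5*B_t*t/4) = (-5*B_t/4) dt + (-5*t/4) dB_t

Itô's formula for f(t, x): d f(t, B_t) = (f_t + (1/2) f_xx) dt + f_x dB_t. Compute partials of f(t, x) = -5*t*x/4:
  f_t(t,x)  = -5*x/4
  f_x(t,x)  = -5*t/4
  f_xx(t,x) = 0
Assemble drift = f_t + (1/2) f_xx = -5*x/4 and diffusion = f_x = -5*t/4. Substituting x = B_t:
  d(-5*B_t*t/4) = (-5*B_t/4) dt + (-5*t/4) dB_t.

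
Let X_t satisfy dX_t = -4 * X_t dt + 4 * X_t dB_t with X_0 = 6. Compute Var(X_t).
Var(X_t) = 72*sinh(8*t)

For GBM dX = mu X dt + sigma X dB with X_0 = x_0, apply Itô to Y = log X: dY = (mu - sigma^2/2) dt + sigma dB, so Y_t = log(x_0) + (mu - sigma^2/2) t + sigma B_t and hence X_t = x_0 * exp((mu - sigma^2/2) t + sigma B_t).
With mu = -4, sigma = 4, x_0 = 6, this gives:
  X_t = 6 * exp((-12) * t + (4) * B_t).
Since sigma*B_t ~ Normal(0, sigma^2 t), E[exp(sigma*B_t)] = exp(sigma^2 t / 2); so E[X_t] = x_0 * exp((mu - sigma^2/2) t) * exp(sigma^2 t / 2) = x_0 * exp(mu t) = 6*exp(-4*t).
Var(X_t) = E[X_t^2] - (E[X_t])^2 = x_0^2 * exp(2 mu t) * (exp(sigma^2 t) - 1) = 72*sinh(8*t).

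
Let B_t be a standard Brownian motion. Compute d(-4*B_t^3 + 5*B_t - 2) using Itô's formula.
d(-4*B_t^3 + 5*B_t - 2) = (-12*B_t) dt + (5 - 12*B_t^2) dB_t

Itô's formula for f(B_t) gives d f(B_t) = f'(B_t) dB_t + (1/2) f''(B_t) dt. Compute derivatives of f(x) = -4*x^3 + 5*x - 2:
  f'(x)  = 5 - 12*x^2
  f''(x) = -24*x
Substitute x = B_t and multiply the f'' term by 1/2:
  drift     = (1/2) * (-24*x) evaluated at B_t = -12*B_t
  diffusion = (5 - 12*x^2) evaluated at B_t = 5 - 12*B_t^2
Therefore d(-4*B_t^3 + 5*B_t - 2) = (-12*B_t) dt + (5 - 12*B_t^2) dB_t.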